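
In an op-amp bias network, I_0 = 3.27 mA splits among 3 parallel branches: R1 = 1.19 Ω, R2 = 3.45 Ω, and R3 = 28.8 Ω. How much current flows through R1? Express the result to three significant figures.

ΣG = 1/1.19 + 1/3.45 + 1/28.8 = 1.165.
Current divider: I(R1) = I_0 · G_k/ΣG = 3.27 × (0.8403/1.165) = 3.27 × 0.7214 = 2.359 mA.

I ≈ 2.36 mA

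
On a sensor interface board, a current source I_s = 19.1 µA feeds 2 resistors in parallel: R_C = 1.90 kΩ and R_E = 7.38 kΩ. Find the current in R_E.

With just two branches, the current splits inversely with resistance.
So I = 19.1 × 1.90/9.280 = 3.911 µA.

I ≈ 3.91 µA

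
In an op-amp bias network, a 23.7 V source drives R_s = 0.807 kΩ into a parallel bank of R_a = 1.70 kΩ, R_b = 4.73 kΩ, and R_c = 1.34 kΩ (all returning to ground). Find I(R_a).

I ≈ 6.20 mA

Equivalent of the parallel group: R_p = 0.6469 kΩ.
Node voltage V_A = V_CC · R_p/(R_s + R_p) = 23.7 × 0.4449 = 10.54 V.
Branch current I = V_A/R_a = 10.54/1.70 = 6.203 mA.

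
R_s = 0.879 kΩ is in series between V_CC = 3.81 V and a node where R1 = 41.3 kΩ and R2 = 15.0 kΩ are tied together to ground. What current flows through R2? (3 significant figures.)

Combine the parallel branches: R_p = (1/41.3 + 1/15.0)⁻¹ = 11.00 kΩ.
V_A by voltage divider: V_A = 3.81 × 11.00/(0.879 + 11.00) = 3.528 V.
I(R2) = V_A / R2 = 3.528/15.0 = 0.2352 mA.
(Equivalently: I_total = 0.3206 mA, then current-divider fraction G_k/ΣG = 0.7336.)

I ≈ 0.235 mA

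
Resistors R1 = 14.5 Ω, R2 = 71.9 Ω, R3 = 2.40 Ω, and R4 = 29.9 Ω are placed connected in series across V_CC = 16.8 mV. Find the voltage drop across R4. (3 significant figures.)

ΣR = 14.5 + 71.9 + 2.40 + 29.9 = 118.7 Ω.
By the voltage-divider rule, V = 16.8 × 29.90/118.7 = 4.232 mV.

V ≈ 4.23 mV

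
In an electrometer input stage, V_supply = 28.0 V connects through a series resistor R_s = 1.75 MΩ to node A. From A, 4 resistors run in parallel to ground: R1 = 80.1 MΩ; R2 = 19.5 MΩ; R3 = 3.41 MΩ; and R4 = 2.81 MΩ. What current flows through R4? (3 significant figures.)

Equivalent of the parallel group: R_p = 1.403 MΩ.
V_A by voltage divider: V_A = 28.0 × 1.403/(1.75 + 1.403) = 12.46 V.
Branch current I = V_A/R4 = 12.46/2.81 = 4.433 µA.

I ≈ 4.43 µA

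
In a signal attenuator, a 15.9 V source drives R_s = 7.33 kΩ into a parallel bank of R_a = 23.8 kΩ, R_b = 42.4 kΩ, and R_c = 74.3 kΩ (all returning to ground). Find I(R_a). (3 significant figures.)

Parallel bank: R_p = 1/(1/23.8 + 1/42.4 + 1/74.3) = 12.65 kΩ.
V_A = 15.9 × 12.65/19.98 = 10.07 V.
Branch current I = V_A/R_a = 10.07/23.8 = 0.4230 mA.

I ≈ 0.423 mA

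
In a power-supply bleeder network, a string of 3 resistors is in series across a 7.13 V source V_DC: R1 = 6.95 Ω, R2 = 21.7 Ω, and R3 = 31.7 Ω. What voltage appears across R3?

V ≈ 3.75 V

ΣR = 6.95 + 21.7 + 31.7 = 60.35 Ω.
Voltage divider: V = V_DC · (31.70 / 60.35) = 7.13 × 0.5253 = 3.745 V.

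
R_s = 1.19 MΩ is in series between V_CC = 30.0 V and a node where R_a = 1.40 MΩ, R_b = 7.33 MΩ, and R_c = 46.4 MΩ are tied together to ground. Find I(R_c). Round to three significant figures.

Combine the parallel branches: R_p = (1/1.40 + 1/7.33 + 1/46.4)⁻¹ = 1.146 MΩ.
V_A by voltage divider: V_A = 30.0 × 1.146/(1.19 + 1.146) = 14.72 V.
I(R_c) = V_A / R_c = 14.72/46.4 = 0.3172 µA.

I ≈ 0.317 µA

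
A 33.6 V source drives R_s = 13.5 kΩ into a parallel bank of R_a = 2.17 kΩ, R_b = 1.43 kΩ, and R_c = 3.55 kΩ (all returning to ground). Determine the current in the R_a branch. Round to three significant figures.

I ≈ 0.757 mA

Combine the parallel branches: R_p = (1/2.17 + 1/1.43 + 1/3.55)⁻¹ = 0.6936 kΩ.
V_A = 33.6 × 0.6936/14.19 = 1.642 V.
I(R_a) = V_A / R_a = 1.642/2.17 = 0.7566 mA.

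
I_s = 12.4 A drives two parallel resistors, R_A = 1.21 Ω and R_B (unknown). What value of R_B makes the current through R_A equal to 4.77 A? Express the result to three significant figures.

In a two-way split, I_A/I_s = R_B/(R_A + R_B).
4.77/12.4 = R_B/(R_A + R_B) → R_B = R_A · (0.3847)/(1 − 0.3847) = 1.21 × 0.6252 = 0.7564 Ω.

R_B ≈ 0.756 Ω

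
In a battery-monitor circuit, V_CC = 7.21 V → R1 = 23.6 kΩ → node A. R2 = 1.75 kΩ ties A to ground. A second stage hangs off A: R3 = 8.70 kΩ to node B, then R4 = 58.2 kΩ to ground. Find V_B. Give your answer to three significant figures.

V_B ≈ 0.423 V

Looking into the second stage from A: R3 + R4 = 66.90 kΩ appears in parallel with R2.
Effective lower resistance at A: R2 ‖ 66.90 = 1.705 kΩ.
V_A = 7.21 × 1.705/(23.6 + 1.705) = 0.4859 V.
Stage 2 is unloaded, so V_B = V_A · R4/(R3+R4) = 0.4859 × 58.2/66.90 = 0.4227 V.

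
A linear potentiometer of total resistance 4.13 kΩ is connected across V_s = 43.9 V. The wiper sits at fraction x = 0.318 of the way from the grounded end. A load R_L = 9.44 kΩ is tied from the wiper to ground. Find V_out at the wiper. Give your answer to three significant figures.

Split the track: R_lower = x·R_p = 1.313 kΩ, R_upper = (1−x)·R_p = 2.817 kΩ.
R_L loads the lower segment: effective lower R = 1.153 kΩ.
Loaded-divider output: V_out = 43.9 × 0.2904 = 12.75 V.

V_out ≈ 12.8 V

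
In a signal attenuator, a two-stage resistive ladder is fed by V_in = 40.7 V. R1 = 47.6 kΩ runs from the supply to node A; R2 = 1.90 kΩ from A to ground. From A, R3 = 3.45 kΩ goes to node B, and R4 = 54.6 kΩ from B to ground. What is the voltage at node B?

The second stage (R3 + R4 = 58.05 kΩ) loads node A in parallel with R2.
Effective lower resistance at A: R2 ‖ 58.05 = 1.840 kΩ.
So V_A = 40.7 × 0.03721 = 1.515 V.
Then the unloaded second divider: V_B = V_A × R4/(R3+R4) = 1.515 × 0.9406 = 1.425 V.

V_B ≈ 1.42 V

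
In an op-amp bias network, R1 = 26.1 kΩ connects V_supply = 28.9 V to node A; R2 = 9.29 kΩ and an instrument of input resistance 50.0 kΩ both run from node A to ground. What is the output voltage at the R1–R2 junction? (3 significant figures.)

First combine the lower leg with the load: R2 ‖ R_L = 7.834 kΩ.
Now apply the divider: V_out = 28.9 × 0.2309 = 6.672 V.

V_out ≈ 6.67 V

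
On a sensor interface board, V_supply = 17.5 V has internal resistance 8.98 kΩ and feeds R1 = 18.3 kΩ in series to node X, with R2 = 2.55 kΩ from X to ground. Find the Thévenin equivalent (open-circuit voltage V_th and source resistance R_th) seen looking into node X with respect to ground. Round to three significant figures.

V_th ≈ 1.50 V, R_th ≈ 2.33 kΩ

R1' = 8.98 + 18.3 = 27.28 kΩ (source resistance + R1).
V_th is the unloaded tap voltage: V_supply · R2/(R1'+R2) = 17.5 × 0.08548 = 1.496 V.
Looking into X with the source shorted: R_th = R1'·R2/(R1'+R2) = 27.28 × 2.55/29.83 = 2.332 kΩ.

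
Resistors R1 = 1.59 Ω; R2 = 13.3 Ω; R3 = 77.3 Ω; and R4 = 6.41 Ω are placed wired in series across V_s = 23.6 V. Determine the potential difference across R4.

Total series resistance ΣR = 1.59 + 13.3 + 77.3 + 6.41 = 98.60 Ω.
By the voltage-divider rule, V = 23.6 × 6.410/98.60 = 1.534 V.

V ≈ 1.53 V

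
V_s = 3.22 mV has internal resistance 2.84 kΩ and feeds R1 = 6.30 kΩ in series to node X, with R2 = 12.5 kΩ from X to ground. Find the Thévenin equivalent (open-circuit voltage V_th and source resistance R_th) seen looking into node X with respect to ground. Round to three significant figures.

R1' = 2.84 + 6.30 = 9.140 kΩ (source resistance + R1).
Open-circuit (no load on X): V_th = V_s · R2/(R1' + R2) = 3.22 × 12.5/(9.140 + 12.5) = 1.860 mV.
Looking into X with the source shorted: R_th = R1'·R2/(R1'+R2) = 9.140 × 12.5/21.64 = 5.280 kΩ.

V_th ≈ 1.86 mV, R_th ≈ 5.28 kΩ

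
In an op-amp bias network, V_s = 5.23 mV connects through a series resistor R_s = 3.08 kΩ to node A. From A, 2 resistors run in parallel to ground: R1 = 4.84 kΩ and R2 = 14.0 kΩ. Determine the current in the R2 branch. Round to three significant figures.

I ≈ 0.201 µA

Parallel bank: R_p = 1/(1/4.84 + 1/14.0) = 3.597 kΩ.
V_A = 5.23 × 3.597/6.677 = 2.817 mV.
I(R2) = V_A / R2 = 2.817/14.0 = 0.2012 µA.
(Check via current divider: I_total = 0.7833 µA; share G_k/ΣG = 0.2569 → same result.)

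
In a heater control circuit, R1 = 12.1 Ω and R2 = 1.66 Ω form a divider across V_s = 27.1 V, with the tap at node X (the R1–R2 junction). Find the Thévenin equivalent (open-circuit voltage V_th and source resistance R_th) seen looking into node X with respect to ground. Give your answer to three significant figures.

V_th ≈ 3.27 V, R_th ≈ 1.46 Ω

V_th is the unloaded tap voltage: V_s · R2/(R1+R2) = 27.1 × 0.1206 = 3.269 V.
Zeroing V_s shorts the top of R1 to ground, so R_th = R1 ‖ R2 = 1.460 Ω.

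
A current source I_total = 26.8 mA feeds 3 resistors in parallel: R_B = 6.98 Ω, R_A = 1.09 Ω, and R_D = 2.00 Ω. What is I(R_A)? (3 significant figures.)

I ≈ 15.8 mA

Total conductance ΣG = 1/6.98 + 1/1.09 + 1/2.00 = 1.561 (units of 1/Ω).
Current divider: I(R_A) = I_total · G_k/ΣG = 26.8 × (0.9174/1.561) = 26.8 × 0.5878 = 15.75 mA.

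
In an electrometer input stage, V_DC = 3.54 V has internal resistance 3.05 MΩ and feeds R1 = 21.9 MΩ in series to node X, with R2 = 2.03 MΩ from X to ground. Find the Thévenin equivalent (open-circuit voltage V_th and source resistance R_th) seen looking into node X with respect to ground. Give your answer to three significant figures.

R1' = 3.05 + 21.9 = 24.95 MΩ (source resistance + R1).
With X open, the divider is unloaded: V_th = 3.54 × 2.03/26.98 = 0.2664 V.
With V_DC suppressed (replaced by a short), R_th = R1' ‖ R2 = (24.95 × 2.03)/(24.95 + 2.03) = 1.877 MΩ.

V_th ≈ 0.266 V, R_th ≈ 1.88 MΩ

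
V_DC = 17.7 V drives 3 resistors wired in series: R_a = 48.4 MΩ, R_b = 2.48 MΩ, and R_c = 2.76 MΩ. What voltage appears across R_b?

ΣR = 48.4 + 2.48 + 2.76 = 53.64 MΩ.
By the voltage-divider rule, V = 17.7 × 2.480/53.64 = 0.8183 V.

V ≈ 0.818 V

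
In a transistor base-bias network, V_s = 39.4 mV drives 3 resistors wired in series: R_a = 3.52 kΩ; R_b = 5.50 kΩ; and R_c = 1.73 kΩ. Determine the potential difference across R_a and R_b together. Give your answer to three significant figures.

V ≈ 33.1 mV

Total series resistance ΣR = 3.52 + 5.50 + 1.73 = 10.75 kΩ.
R_{R_a..R_b} = 3.52 + 5.50 = 9.020 kΩ.
Voltage divider: V = V_s · (9.020 / 10.75) = 39.4 × 0.8391 = 33.06 mV.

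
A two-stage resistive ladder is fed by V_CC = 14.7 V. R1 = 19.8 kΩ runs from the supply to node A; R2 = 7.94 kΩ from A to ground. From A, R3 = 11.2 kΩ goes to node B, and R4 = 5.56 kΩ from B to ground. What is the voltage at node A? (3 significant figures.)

Node A sees R2 in parallel with the series input of stage 2, R3 + R4 = 16.76 kΩ.
Effective lower resistance at A: R2 ‖ 16.76 = 5.388 kΩ.
So V_A = 14.7 × 0.2139 = 3.144 V.

V_A ≈ 3.14 V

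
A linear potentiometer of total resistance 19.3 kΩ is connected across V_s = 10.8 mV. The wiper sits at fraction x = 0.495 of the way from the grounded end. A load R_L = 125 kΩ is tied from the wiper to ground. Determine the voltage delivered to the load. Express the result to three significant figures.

Split the track: R_lower = x·R_p = 9.553 kΩ, R_upper = (1−x)·R_p = 9.747 kΩ.
R_L loads the lower segment: effective lower R = 8.875 kΩ.
Loaded-divider output: V_out = 10.8 × 0.4766 = 5.147 mV.
(Unloaded: V_out = x·V_s = 5.35 mV.)

V_out ≈ 5.15 mV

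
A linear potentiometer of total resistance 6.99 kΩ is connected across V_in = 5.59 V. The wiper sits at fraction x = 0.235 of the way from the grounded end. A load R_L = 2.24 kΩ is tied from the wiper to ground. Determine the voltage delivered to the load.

V_out ≈ 0.842 V

Lower segment x·R_p = 1.643 kΩ; upper segment (1−x)·R_p = 5.347 kΩ.
Lower segment in parallel with the load: 1.643 ‖ 2.24 = 0.9477 kΩ.
V_out = 5.59 × 0.9477/(5.347 + 0.9477) = 0.8415 V.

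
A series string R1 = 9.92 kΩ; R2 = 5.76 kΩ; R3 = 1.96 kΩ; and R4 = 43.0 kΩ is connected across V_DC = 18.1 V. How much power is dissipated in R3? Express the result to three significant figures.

The common current is I = 18.1/60.64 = 0.2985 mA.
P(R3) = I²·R3 = (0.2985)² × 1.96 = 0.1746 mW.

P ≈ 0.175 mW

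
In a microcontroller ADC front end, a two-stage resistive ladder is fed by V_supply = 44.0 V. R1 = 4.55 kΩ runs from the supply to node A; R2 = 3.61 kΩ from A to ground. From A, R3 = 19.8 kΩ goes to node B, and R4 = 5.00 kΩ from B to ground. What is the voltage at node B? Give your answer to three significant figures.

Looking into the second stage from A: R3 + R4 = 24.80 kΩ appears in parallel with R2.
R2 ‖ (R3+R4) = 3.151 kΩ.
So V_A = 44.0 × 0.4092 = 18.00 V.
V_B = V_A × 0.2016 = 3.630 V.

V_B ≈ 3.63 V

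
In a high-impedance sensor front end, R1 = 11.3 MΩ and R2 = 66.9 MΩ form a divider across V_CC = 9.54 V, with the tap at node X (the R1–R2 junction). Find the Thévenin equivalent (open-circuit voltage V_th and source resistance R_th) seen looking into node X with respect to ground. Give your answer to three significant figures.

V_th ≈ 8.16 V, R_th ≈ 9.67 MΩ

Open-circuit (no load on X): V_th = V_CC · R2/(R1 + R2) = 9.54 × 66.9/(11.30 + 66.9) = 8.161 V.
With V_CC suppressed (replaced by a short), R_th = R1 ‖ R2 = (11.30 × 66.9)/(11.30 + 66.9) = 9.667 MΩ.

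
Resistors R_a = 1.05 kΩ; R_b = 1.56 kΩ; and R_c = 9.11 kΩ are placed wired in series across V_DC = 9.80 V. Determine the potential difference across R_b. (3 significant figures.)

Series total: ΣR = 1.05 + 1.56 + 9.11 = 11.72 kΩ.
V = V_DC · R/ΣR = 9.80 × 0.1331 = 1.304 V.

V ≈ 1.30 V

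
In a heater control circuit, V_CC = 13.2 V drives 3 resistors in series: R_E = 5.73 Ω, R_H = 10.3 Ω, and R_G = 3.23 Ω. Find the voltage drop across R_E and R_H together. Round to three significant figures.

Total series resistance ΣR = 5.73 + 10.3 + 3.23 = 19.26 Ω.
R_{R_E..R_H} = 5.73 + 10.3 = 16.03 Ω.
Voltage divider: V = V_CC · (16.03 / 19.26) = 13.2 × 0.8323 = 10.99 V.

V ≈ 11.0 V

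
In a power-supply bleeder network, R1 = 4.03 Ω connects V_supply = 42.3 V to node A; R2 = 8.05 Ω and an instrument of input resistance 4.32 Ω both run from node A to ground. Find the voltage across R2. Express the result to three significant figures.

V_out ≈ 17.4 V

The load sits in parallel with R2, giving an effective lower resistance R2' = R2·R_L/(R2+R_L) = 2.811 Ω.
Now apply the divider: V_out = 42.3 × 0.4109 = 17.38 V.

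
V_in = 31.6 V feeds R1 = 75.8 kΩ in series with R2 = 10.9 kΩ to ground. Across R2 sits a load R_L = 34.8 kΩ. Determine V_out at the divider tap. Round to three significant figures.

First combine the lower leg with the load: R2 ‖ R_L = 8.300 kΩ.
Voltage divider with the loaded lower leg: V_out = 31.6 × 8.300/(75.8 + 8.300) = 31.6 × 0.09869 = 3.119 V.

V_out ≈ 3.12 V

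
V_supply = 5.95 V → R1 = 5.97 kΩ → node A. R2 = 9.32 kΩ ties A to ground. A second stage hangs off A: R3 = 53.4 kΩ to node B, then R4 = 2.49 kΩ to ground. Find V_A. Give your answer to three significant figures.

V_A ≈ 3.41 V

The second stage (R3 + R4 = 55.89 kΩ) loads node A in parallel with R2.
R2 ‖ (R3+R4) = 7.988 kΩ.
V_A = 5.95 × 7.988/(5.97 + 7.988) = 3.405 V.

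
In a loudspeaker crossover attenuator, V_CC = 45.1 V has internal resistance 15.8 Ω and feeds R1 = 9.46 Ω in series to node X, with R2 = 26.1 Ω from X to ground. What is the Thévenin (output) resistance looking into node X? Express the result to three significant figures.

R1' = 15.8 + 9.46 = 25.26 Ω (source resistance + R1).
With V_CC suppressed (replaced by a short), R_th = R1' ‖ R2 = (25.26 × 26.1)/(25.26 + 26.1) = 12.84 Ω.

R_th ≈ 12.8 Ω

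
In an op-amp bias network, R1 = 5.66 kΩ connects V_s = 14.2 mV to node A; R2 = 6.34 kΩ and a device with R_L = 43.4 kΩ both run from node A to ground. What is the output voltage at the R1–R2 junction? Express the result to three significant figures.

The load sits in parallel with R2, giving an effective lower resistance R2' = R2·R_L/(R2+R_L) = 5.532 kΩ.
Then V_out = V_s · R2'/(R1 + R2') = 14.2 × 5.532/11.19 = 7.019 mV.
(Unloaded it would be 7.50 mV; the load pulls it down.)

V_out ≈ 7.02 mV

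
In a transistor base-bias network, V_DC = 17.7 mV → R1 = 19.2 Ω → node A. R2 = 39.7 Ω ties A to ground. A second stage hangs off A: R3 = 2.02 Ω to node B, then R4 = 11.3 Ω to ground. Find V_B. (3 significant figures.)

V_B ≈ 5.13 mV

Looking into the second stage from A: R3 + R4 = 13.32 Ω appears in parallel with R2.
R2 ‖ (R3+R4) = 9.974 Ω.
So V_A = 17.7 × 0.3419 = 6.051 mV.
V_B = V_A × 0.8483 = 5.133 mV.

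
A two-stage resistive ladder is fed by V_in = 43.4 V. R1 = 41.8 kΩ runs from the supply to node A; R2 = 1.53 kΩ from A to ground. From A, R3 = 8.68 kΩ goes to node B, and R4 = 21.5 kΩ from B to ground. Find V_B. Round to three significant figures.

V_B ≈ 1.04 V

Looking into the second stage from A: R3 + R4 = 30.18 kΩ appears in parallel with R2.
R2 ‖ (R3+R4) = 1.456 kΩ.
First divider: V_A = V_in · 1.456/(41.8 + 1.456) = 1.461 V.
Then the unloaded second divider: V_B = V_A × R4/(R3+R4) = 1.461 × 0.7124 = 1.041 V.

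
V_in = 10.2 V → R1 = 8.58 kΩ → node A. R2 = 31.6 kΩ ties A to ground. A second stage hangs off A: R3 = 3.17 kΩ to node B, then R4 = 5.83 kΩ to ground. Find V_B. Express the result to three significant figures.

V_B ≈ 2.97 V

Looking into the second stage from A: R3 + R4 = 9.000 kΩ appears in parallel with R2.
R2 ‖ (R3+R4) = 7.005 kΩ.
V_A = 10.2 × 7.005/(8.58 + 7.005) = 4.585 V.
Then the unloaded second divider: V_B = V_A × R4/(R3+R4) = 4.585 × 0.6478 = 2.970 V.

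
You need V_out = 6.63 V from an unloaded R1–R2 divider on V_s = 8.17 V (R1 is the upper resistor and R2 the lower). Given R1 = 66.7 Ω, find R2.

R2 ≈ 287 Ω

The divider ratio is R2/(R1+R2) = 6.63/8.17 = 0.8115.
Rearranging, R2 = R1·k/(1−k) = 66.7 × 4.305 = 287.2 Ω.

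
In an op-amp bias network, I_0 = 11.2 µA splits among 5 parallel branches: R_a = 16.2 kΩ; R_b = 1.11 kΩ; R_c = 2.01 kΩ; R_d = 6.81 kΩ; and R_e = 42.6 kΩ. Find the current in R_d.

Total conductance ΣG = 1/16.2 + 1/1.11 + 1/2.01 + 1/6.81 + 1/42.6 = 1.630 (units of 1/kΩ).
R_d takes the fraction G_k/ΣG = 0.1468/1.630 = 0.09006, so I = 11.2 × 0.09006 = 1.009 µA.

I ≈ 1.01 µA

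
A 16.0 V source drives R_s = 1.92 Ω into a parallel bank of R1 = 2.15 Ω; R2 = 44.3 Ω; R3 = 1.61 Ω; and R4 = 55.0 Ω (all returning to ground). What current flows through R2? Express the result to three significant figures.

Combine the parallel branches: R_p = (1/2.15 + 1/44.3 + 1/1.61 + 1/55.0)⁻¹ = 0.8873 Ω.
V_A = 16.0 × 0.8873/2.807 = 5.057 V.
Branch current I = V_A/R2 = 5.057/44.3 = 0.1142 A.

I ≈ 0.114 A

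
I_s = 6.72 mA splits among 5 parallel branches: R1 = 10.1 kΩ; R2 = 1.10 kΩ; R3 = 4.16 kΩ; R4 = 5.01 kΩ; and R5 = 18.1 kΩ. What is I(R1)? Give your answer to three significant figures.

ΣG = 1/10.1 + 1/1.10 + 1/4.16 + 1/5.01 + 1/18.1 = 1.503.
By the current-divider rule, I = I_s · G_k/ΣG = 6.72 × 0.06586 = 0.4426 mA.

I ≈ 0.443 mA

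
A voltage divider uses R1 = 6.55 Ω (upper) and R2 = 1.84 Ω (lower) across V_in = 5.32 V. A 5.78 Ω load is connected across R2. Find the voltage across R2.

V_out ≈ 0.934 V

The load sits in parallel with R2, giving an effective lower resistance R2' = R2·R_L/(R2+R_L) = 1.396 Ω.
Then V_out = V_in · R2'/(R1 + R2') = 5.32 × 1.396/7.946 = 0.9345 V.
(Unloaded it would be 1.17 V; the load pulls it down.)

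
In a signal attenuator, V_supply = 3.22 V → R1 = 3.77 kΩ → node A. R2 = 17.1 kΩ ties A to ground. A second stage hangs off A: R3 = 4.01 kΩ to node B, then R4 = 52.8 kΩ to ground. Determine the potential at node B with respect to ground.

V_B ≈ 2.33 V

Looking into the second stage from A: R3 + R4 = 56.81 kΩ appears in parallel with R2.
Effective lower resistance at A: R2 ‖ 56.81 = 13.14 kΩ.
So V_A = 3.22 × 0.7771 = 2.502 V.
Stage 2 is unloaded, so V_B = V_A · R4/(R3+R4) = 2.502 × 52.8/56.81 = 2.326 V.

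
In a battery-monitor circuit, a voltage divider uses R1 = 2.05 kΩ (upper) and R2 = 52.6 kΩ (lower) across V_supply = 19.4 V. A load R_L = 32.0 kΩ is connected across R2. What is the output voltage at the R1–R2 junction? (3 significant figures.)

V_out ≈ 17.6 V

R2 ‖ R_L = (52.6 × 32.0)/(52.6 + 32.0) = 19.90 kΩ.
Voltage divider with the loaded lower leg: V_out = 19.4 × 19.90/(2.05 + 19.90) = 19.4 × 0.9066 = 17.59 V.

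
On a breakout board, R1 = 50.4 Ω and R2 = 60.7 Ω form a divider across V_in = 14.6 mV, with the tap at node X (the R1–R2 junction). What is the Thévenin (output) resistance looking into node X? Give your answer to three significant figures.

R_th ≈ 27.5 Ω

Looking into X with the source shorted: R_th = R1·R2/(R1+R2) = 50.40 × 60.7/111.1 = 27.54 Ω.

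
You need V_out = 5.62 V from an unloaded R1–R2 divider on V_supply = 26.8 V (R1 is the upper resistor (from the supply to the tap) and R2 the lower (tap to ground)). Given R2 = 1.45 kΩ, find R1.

The divider ratio is R2/(R1+R2) = 5.62/26.8 = 0.2097.
R1 = R2·(1/k − 1) = 1.45 × 3.769 = 5.465 kΩ.

R1 ≈ 5.46 kΩ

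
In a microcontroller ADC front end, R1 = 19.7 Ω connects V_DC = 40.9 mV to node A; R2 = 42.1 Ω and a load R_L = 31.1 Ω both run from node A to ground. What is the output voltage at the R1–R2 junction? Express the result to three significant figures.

V_out ≈ 19.5 mV

The load sits in parallel with R2, giving an effective lower resistance R2' = R2·R_L/(R2+R_L) = 17.89 Ω.
Now apply the divider: V_out = 40.9 × 0.4759 = 19.46 mV.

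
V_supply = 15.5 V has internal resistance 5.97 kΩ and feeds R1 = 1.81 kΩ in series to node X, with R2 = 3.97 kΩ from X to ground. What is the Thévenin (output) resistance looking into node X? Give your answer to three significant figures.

R_th ≈ 2.63 kΩ

R1' = 5.97 + 1.81 = 7.780 kΩ (source resistance + R1).
Looking into X with the source shorted: R_th = R1'·R2/(R1'+R2) = 7.780 × 3.97/11.75 = 2.629 kΩ.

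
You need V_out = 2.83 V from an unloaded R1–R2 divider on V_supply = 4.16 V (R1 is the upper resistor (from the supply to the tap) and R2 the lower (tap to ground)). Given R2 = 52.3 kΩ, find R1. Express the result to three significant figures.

R1 ≈ 24.6 kΩ

V_out/V_supply = R2/(R1+R2) = 0.6803.
Rearranging, R1 = R2·(1−k)/k = 52.3 × 0.4700 = 24.58 kΩ.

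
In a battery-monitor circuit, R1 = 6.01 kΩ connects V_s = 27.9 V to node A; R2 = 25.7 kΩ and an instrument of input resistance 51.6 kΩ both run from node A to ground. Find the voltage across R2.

R2 ‖ R_L = (25.7 × 51.6)/(25.7 + 51.6) = 17.16 kΩ.
Then V_out = V_s · R2'/(R1 + R2') = 27.9 × 17.16/23.17 = 20.66 V.

V_out ≈ 20.7 V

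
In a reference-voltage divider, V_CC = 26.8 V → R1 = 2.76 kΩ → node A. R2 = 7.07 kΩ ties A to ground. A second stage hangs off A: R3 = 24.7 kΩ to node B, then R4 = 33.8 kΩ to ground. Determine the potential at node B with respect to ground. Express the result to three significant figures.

V_B ≈ 10.8 V

Looking into the second stage from A: R3 + R4 = 58.50 kΩ appears in parallel with R2.
Effective lower resistance at A: R2 ‖ 58.50 = 6.308 kΩ.
First divider: V_A = V_CC · 6.308/(2.76 + 6.308) = 18.64 V.
Stage 2 is unloaded, so V_B = V_A · R4/(R3+R4) = 18.64 × 33.8/58.50 = 10.77 V.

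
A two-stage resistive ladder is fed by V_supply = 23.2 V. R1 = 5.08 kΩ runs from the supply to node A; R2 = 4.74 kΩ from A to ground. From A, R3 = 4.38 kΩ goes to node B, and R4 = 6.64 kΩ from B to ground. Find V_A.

V_A ≈ 9.16 V

Node A sees R2 in parallel with the series input of stage 2, R3 + R4 = 11.02 kΩ.
Effective lower resistance at A: R2 ‖ 11.02 = 3.314 kΩ.
First divider: V_A = V_supply · 3.314/(5.08 + 3.314) = 9.160 V.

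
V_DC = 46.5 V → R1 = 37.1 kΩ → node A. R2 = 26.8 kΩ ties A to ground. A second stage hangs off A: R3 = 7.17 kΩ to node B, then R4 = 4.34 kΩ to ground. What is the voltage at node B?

V_B ≈ 3.13 V

Looking into the second stage from A: R3 + R4 = 11.51 kΩ appears in parallel with R2.
R2 ‖ (R3+R4) = 8.052 kΩ.
First divider: V_A = V_DC · 8.052/(37.1 + 8.052) = 8.292 V.
Stage 2 is unloaded, so V_B = V_A · R4/(R3+R4) = 8.292 × 4.34/11.51 = 3.127 V.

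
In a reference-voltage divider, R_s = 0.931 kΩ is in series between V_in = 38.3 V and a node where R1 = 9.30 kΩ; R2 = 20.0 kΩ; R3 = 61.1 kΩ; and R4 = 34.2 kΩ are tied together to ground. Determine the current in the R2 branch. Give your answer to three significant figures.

I ≈ 1.61 mA

Equivalent of the parallel group: R_p = 4.923 kΩ.
Node voltage V_A = V_in · R_p/(R_s + R_p) = 38.3 × 0.8410 = 32.21 V.
Branch current I = V_A/R2 = 32.21/20.0 = 1.610 mA.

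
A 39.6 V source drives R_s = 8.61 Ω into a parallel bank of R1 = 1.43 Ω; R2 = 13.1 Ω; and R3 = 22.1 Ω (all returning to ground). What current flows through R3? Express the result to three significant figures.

I ≈ 0.222 A

Combine the parallel branches: R_p = (1/1.43 + 1/13.1 + 1/22.1)⁻¹ = 1.218 Ω.
V_A by voltage divider: V_A = 39.6 × 1.218/(8.61 + 1.218) = 4.908 V.
I(R3) = V_A / R3 = 4.908/22.1 = 0.2221 A.
(Check via current divider: I_total = 4.029 A; share G_k/ΣG = 0.05512 → same result.)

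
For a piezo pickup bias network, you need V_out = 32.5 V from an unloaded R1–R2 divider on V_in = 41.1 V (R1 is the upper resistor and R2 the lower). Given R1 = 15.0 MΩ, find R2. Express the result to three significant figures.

Required fraction k = V_out/V_in = 0.7908.
So R2 = R1 · V_out/(V_in − V_out) = 15.0 × 32.5/(41.1 − 32.5) = 15.0 × 3.779 = 56.69 MΩ.

R2 ≈ 56.7 MΩ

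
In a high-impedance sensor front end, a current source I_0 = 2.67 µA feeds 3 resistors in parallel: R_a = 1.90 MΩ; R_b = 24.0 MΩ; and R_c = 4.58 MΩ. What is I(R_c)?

I ≈ 0.741 µA

ΣG = 1/1.90 + 1/24.0 + 1/4.58 = 0.7863.
By the current-divider rule, I = I_0 · G_k/ΣG = 2.67 × 0.2777 = 0.7414 µA.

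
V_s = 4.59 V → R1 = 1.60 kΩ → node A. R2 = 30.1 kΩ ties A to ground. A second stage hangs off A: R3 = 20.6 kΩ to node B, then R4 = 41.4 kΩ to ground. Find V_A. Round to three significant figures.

Node A sees R2 in parallel with the series input of stage 2, R3 + R4 = 62.00 kΩ.
R2 ‖ (R3+R4) = 20.26 kΩ.
First divider: V_A = V_s · 20.26/(1.60 + 20.26) = 4.254 V.

V_A ≈ 4.25 V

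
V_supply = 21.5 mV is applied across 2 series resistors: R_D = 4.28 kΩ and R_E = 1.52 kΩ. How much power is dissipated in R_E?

P ≈ 20.9 nW

Series current I = V_supply/ΣR = 21.5/5.800 = 3.707 µA.
P(R_E) = I²·R_E = (3.707)² × 1.52 = 20.89 nW.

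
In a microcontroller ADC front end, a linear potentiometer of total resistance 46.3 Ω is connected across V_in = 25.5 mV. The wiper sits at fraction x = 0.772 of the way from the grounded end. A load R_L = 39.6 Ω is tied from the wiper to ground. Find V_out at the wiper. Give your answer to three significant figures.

Lower segment x·R_p = 35.74 Ω; upper segment (1−x)·R_p = 10.56 Ω.
Lower segment in parallel with the load: 35.74 ‖ 39.6 = 18.79 Ω.
Loaded-divider output: V_out = 25.5 × 0.6402 = 16.33 mV.

V_out ≈ 16.3 mV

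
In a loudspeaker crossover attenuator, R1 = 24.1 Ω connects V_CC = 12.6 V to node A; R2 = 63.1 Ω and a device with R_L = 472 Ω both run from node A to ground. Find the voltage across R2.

First combine the lower leg with the load: R2 ‖ R_L = 55.66 Ω.
Now apply the divider: V_out = 12.6 × 0.6978 = 8.793 V.

V_out ≈ 8.79 V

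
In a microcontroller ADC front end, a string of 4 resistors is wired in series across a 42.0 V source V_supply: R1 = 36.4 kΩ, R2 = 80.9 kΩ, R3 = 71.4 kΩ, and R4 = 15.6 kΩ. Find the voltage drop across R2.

V ≈ 16.6 V

ΣR = 36.4 + 80.9 + 71.4 + 15.6 = 204.3 kΩ.
By the voltage-divider rule, V = 42.0 × 80.90/204.3 = 16.63 V.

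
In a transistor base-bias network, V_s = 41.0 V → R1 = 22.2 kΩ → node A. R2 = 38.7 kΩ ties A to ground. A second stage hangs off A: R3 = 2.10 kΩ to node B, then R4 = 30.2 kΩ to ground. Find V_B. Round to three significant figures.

The second stage (R3 + R4 = 32.30 kΩ) loads node A in parallel with R2.
R2 ‖ (R3+R4) = 17.61 kΩ.
So V_A = 41.0 × 0.4423 = 18.13 V.
Stage 2 is unloaded, so V_B = V_A · R4/(R3+R4) = 18.13 × 30.2/32.30 = 16.95 V.

V_B ≈ 17.0 V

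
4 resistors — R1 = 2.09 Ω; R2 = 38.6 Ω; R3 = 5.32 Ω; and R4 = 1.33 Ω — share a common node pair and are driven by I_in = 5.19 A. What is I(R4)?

Conductances: ΣG = 1/2.09 + 1/38.6 + 1/5.32 + 1/1.33 = 1.444 (1/Ω).
Current divider: I(R4) = I_in · G_k/ΣG = 5.19 × (0.7519/1.444) = 5.19 × 0.5206 = 2.702 A.

I ≈ 2.70 A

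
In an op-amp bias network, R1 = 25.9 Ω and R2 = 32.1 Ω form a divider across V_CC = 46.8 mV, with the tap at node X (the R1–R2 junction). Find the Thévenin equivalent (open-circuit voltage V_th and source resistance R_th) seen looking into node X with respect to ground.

V_th ≈ 25.9 mV, R_th ≈ 14.3 Ω

Open-circuit (no load on X): V_th = V_CC · R2/(R1 + R2) = 46.8 × 32.1/(25.90 + 32.1) = 25.90 mV.
Zeroing V_CC shorts the top of R1 to ground, so R_th = R1 ‖ R2 = 14.33 Ω.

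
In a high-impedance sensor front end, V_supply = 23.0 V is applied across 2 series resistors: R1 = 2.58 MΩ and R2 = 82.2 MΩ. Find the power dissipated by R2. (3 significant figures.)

P ≈ 6.05 µW

Series current I = V_supply/ΣR = 23.0/84.78 = 0.2713 µA.
P(R2) = I²·R2 = (0.2713)² × 82.2 = 6.050 µW.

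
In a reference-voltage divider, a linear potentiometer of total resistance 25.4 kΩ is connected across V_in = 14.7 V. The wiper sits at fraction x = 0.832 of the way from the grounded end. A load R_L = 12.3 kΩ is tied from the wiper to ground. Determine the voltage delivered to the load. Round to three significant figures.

Lower segment x·R_p = 21.13 kΩ; upper segment (1−x)·R_p = 4.267 kΩ.
(x·R_p) ‖ R_L = 7.775 kΩ.
Loaded-divider output: V_out = 14.7 × 0.6456 = 9.491 V.

V_out ≈ 9.49 V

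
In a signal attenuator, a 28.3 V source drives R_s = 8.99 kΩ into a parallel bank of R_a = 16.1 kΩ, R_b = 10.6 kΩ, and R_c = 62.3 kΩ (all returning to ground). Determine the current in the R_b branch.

I ≈ 1.05 mA

Parallel bank: R_p = 1/(1/16.1 + 1/10.6 + 1/62.3) = 5.797 kΩ.
V_A = 28.3 × 5.797/14.79 = 11.09 V.
I(R_b) = V_A / R_b = 11.09/10.6 = 1.047 mA.
(Check via current divider: I_total = 1.914 mA; share G_k/ΣG = 0.5469 → same result.)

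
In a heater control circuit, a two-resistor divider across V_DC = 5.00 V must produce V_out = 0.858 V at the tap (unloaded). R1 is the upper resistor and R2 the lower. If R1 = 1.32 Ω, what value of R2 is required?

Required fraction k = V_out/V_DC = 0.1716.
Rearranging, R2 = R1·k/(1−k) = 1.32 × 0.2071 = 0.2734 Ω.

R2 ≈ 0.273 Ω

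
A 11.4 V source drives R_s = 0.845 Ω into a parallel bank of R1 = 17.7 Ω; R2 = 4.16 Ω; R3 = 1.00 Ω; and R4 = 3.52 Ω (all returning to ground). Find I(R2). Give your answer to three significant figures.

I ≈ 1.17 A

Parallel bank: R_p = 1/(1/17.7 + 1/4.16 + 1/1.00 + 1/3.52) = 0.6325 Ω.
V_A by voltage divider: V_A = 11.4 × 0.6325/(0.845 + 0.6325) = 4.880 V.
Branch current I = V_A/R2 = 4.880/4.16 = 1.173 A.
(Equivalently: I_total = 7.716 A, then current-divider fraction G_k/ΣG = 0.1520.)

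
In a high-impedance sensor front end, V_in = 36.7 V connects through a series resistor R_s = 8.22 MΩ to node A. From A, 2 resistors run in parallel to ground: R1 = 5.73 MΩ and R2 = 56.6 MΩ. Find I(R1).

I ≈ 2.48 µA

Parallel bank: R_p = 1/(1/5.73 + 1/56.6) = 5.203 MΩ.
Node voltage V_A = V_in · R_p/(R_s + R_p) = 36.7 × 0.3876 = 14.23 V.
Branch current I = V_A/R1 = 14.23/5.73 = 2.483 µA.
(Check via current divider: I_total = 2.734 µA; share G_k/ΣG = 0.9081 → same result.)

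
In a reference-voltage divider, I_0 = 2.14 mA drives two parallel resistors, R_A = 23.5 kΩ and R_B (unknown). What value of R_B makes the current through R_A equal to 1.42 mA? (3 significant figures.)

In a two-way split, I_A/I_0 = R_B/(R_A + R_B).
With f = 0.6636, R_B = R_A · f/(1−f) = 23.5 × 1.972 = 46.35 kΩ.

R_B ≈ 46.3 kΩ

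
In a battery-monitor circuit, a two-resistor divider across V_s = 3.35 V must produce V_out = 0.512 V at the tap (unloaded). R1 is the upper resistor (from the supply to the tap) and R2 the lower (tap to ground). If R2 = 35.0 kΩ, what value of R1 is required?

Required fraction k = V_out/V_s = 0.1528.
R1 = R2·(1/k − 1) = 35.0 × 5.543 = 194.0 kΩ.

R1 ≈ 194 kΩ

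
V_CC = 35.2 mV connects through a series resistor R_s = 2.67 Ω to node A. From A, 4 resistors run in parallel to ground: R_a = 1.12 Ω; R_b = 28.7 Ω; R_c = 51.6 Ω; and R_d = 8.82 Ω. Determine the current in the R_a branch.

Equivalent of the parallel group: R_p = 0.9430 Ω.
Node voltage V_A = V_CC · R_p/(R_s + R_p) = 35.2 × 0.2610 = 9.187 mV.
Branch current I = V_A/R_a = 9.187/1.12 = 8.203 mA.
(Check via current divider: I_total = 9.743 mA; share G_k/ΣG = 0.8420 → same result.)

I ≈ 8.20 mA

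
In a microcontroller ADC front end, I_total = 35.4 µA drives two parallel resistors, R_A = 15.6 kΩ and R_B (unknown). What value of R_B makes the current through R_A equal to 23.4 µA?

Two-branch current divider: I_A = I_total · R_B/(R_A + R_B).
With f = 0.6610, R_B = R_A · f/(1−f) = 15.6 × 1.950 = 30.42 kΩ.

R_B ≈ 30.4 kΩ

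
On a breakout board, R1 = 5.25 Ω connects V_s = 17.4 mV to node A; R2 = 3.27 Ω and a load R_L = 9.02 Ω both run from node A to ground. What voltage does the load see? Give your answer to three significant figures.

R2 ‖ R_L = (3.27 × 9.02)/(3.27 + 9.02) = 2.400 Ω.
Voltage divider with the loaded lower leg: V_out = 17.4 × 2.400/(5.25 + 2.400) = 17.4 × 0.3137 = 5.459 mV.

V_out ≈ 5.46 mV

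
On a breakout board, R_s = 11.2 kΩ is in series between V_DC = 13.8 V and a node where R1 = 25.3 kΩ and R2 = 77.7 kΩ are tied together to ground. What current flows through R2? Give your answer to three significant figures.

I ≈ 0.112 mA

Equivalent of the parallel group: R_p = 19.09 kΩ.
Node voltage V_A = V_DC · R_p/(R_s + R_p) = 13.8 × 0.6302 = 8.697 V.
I(R2) = V_A / R2 = 8.697/77.7 = 0.1119 mA.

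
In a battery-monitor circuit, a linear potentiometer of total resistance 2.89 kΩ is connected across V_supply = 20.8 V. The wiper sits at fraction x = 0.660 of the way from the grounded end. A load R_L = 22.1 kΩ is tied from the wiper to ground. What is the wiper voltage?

Lower segment x·R_p = 1.907 kΩ; upper segment (1−x)·R_p = 0.9826 kΩ.
Lower segment in parallel with the load: 1.907 ‖ 22.1 = 1.756 kΩ.
V_out = 20.8 × 1.756/(0.9826 + 1.756) = 13.34 V.

V_out ≈ 13.3 V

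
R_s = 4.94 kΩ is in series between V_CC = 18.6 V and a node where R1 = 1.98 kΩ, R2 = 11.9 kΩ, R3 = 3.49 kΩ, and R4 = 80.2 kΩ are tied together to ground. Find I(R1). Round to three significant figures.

Equivalent of the parallel group: R_p = 1.126 kΩ.
V_A by voltage divider: V_A = 18.6 × 1.126/(4.94 + 1.126) = 3.453 V.
I(R1) = V_A / R1 = 3.453/1.98 = 1.744 mA.

I ≈ 1.74 mA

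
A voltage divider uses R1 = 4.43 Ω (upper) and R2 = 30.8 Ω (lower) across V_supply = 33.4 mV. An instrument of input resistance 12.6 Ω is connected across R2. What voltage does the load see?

V_out ≈ 22.3 mV

The load sits in parallel with R2, giving an effective lower resistance R2' = R2·R_L/(R2+R_L) = 8.942 Ω.
Voltage divider with the loaded lower leg: V_out = 33.4 × 8.942/(4.43 + 8.942) = 33.4 × 0.6687 = 22.33 mV.
(Unloaded it would be 29.2 mV; the load pulls it down.)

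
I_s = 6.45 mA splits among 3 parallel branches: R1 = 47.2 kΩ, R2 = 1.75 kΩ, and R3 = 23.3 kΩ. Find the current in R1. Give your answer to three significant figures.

ΣG = 1/47.2 + 1/1.75 + 1/23.3 = 0.6355.
R1 takes the fraction G_k/ΣG = 0.02119/0.6355 = 0.03334, so I = 6.45 × 0.03334 = 0.2150 mA.

I ≈ 0.215 mA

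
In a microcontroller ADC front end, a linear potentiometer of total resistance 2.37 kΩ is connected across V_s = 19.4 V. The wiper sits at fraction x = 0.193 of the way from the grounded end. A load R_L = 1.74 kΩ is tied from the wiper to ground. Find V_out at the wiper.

V_out ≈ 3.09 V

Lower segment x·R_p = 0.4574 kΩ; upper segment (1−x)·R_p = 1.913 kΩ.
Lower segment in parallel with the load: 0.4574 ‖ 1.74 = 0.3622 kΩ.
V_out = 19.4 × 0.3622/(1.913 + 0.3622) = 3.089 V.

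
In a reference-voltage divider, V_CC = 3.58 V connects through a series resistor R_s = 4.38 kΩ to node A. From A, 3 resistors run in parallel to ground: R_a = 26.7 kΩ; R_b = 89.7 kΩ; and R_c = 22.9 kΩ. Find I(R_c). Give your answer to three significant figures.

I ≈ 0.111 mA

Combine the parallel branches: R_p = (1/26.7 + 1/89.7 + 1/22.9)⁻¹ = 10.84 kΩ.
V_A by voltage divider: V_A = 3.58 × 10.84/(4.38 + 10.84) = 2.550 V.
I(R_c) = V_A / R_c = 2.550/22.9 = 0.1113 mA.
(Check via current divider: I_total = 0.2353 mA; share G_k/ΣG = 0.4733 → same result.)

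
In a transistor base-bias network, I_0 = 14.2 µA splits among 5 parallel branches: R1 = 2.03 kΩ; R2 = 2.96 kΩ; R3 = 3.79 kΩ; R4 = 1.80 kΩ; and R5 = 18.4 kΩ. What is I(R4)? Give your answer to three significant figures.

I ≈ 4.63 µA

Conductances: ΣG = 1/2.03 + 1/2.96 + 1/3.79 + 1/1.80 + 1/18.4 = 1.704 (1/kΩ).
By the current-divider rule, I = I_0 · G_k/ΣG = 14.2 × 0.3260 = 4.629 µA.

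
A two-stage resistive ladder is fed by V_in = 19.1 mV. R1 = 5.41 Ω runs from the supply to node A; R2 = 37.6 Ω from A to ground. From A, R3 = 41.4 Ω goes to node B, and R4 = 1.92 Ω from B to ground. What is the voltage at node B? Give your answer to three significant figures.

The second stage (R3 + R4 = 43.32 Ω) loads node A in parallel with R2.
Effective lower resistance at A: R2 ‖ 43.32 = 20.13 Ω.
So V_A = 19.1 × 0.7882 = 15.05 mV.
Then the unloaded second divider: V_B = V_A × R4/(R3+R4) = 15.05 × 0.04432 = 0.6672 mV.

V_B ≈ 0.667 mV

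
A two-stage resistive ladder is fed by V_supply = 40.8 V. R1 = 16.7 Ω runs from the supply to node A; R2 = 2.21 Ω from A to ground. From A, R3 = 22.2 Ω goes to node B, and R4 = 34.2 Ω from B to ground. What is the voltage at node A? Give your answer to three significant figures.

V_A ≈ 4.61 V

The second stage (R3 + R4 = 56.40 Ω) loads node A in parallel with R2.
R2 ‖ (R3+R4) = 2.127 Ω.
So V_A = 40.8 × 0.1130 = 4.609 V.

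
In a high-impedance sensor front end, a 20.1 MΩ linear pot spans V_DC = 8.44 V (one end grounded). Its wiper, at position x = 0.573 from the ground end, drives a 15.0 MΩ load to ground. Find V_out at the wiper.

V_out ≈ 3.64 V

Lower segment x·R_p = 11.52 MΩ; upper segment (1−x)·R_p = 8.583 MΩ.
Lower segment in parallel with the load: 11.52 ‖ 15.0 = 6.515 MΩ.
V_out = 8.44 × 6.515/(8.583 + 6.515) = 3.642 V.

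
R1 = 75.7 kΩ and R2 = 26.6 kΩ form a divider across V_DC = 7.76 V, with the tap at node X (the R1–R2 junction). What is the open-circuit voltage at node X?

V_th is the unloaded tap voltage: V_DC · R2/(R1+R2) = 7.76 × 0.2600 = 2.018 V.

V_th ≈ 2.02 V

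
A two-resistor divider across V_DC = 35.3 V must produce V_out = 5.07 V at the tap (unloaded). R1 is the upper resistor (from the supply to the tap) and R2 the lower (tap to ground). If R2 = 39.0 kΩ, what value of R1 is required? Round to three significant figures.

Required fraction k = V_out/V_DC = 0.1436.
Rearranging, R1 = R2·(1−k)/k = 39.0 × 5.963 = 232.5 kΩ.

R1 ≈ 233 kΩ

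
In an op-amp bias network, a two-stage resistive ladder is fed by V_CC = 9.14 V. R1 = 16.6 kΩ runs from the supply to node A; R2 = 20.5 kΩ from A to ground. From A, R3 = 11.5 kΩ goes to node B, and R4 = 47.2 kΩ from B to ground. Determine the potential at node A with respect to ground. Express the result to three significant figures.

Node A sees R2 in parallel with the series input of stage 2, R3 + R4 = 58.70 kΩ.
Effective lower resistance at A: R2 ‖ 58.70 = 15.19 kΩ.
So V_A = 9.14 × 0.4779 = 4.368 V.

V_A ≈ 4.37 V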